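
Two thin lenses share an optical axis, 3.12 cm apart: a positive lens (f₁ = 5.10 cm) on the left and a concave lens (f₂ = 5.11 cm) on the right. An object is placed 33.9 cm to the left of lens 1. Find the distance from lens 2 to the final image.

6.62 cm

Lens 1: 1/d_i1 = 1/f₁ − 1/d_o1 = 1/(5.10) − 1/(33.9) = 0.1666, so d_i1 = 6.003 cm.
The intermediate image is 6.003 cm to the right of lens 1, which lies 2.883 cm to the right of lens 2 — a virtual object — so d_o2 = −2.883 cm.
Lens 2 is diverging, so f₂ = −5.11 cm.
Lens 2: 1/d_i2 = 1/f₂ − 1/d_o2 = 1/(-5.11) − 1/(-2.883) = 0.1512, so d_i2 = 6.62 cm.
The final image is real, 6.62 cm to the right of lens 2 (overall magnification ≈ -0.41).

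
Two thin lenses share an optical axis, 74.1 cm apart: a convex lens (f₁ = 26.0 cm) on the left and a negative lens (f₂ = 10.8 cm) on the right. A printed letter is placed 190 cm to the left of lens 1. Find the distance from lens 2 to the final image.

8.67 cm

Lens 1: 1/d_i1 = 1/f₁ − 1/d_o1 = 1/(26.0) − 1/(190) = 0.03320, so d_i1 = 30.12 cm.
The intermediate image is 30.12 cm to the right of lens 1, which is 74.1 − (30.12) = 43.98 cm to the left of lens 2, so d_o2 = +43.98 cm.
Lens 2 is diverging, so f₂ = −10.8 cm.
Lens 2: 1/d_i2 = 1/f₂ − 1/d_o2 = 1/(-10.8) − 1/(43.98) = -0.1153, so d_i2 = -8.67 cm.
The final image is virtual, 8.67 cm to the left of lens 2 (overall magnification ≈ -0.031).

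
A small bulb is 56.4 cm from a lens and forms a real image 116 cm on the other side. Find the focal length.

f = 37.9 cm (converging)

Real image ⇒ d_i = +116 cm.
1/f = 1/d_o + 1/d_i = 1/(56.4) + 1/(116) = 0.02635, so f = 37.9 cm.
Since f is positive, the lens is converging.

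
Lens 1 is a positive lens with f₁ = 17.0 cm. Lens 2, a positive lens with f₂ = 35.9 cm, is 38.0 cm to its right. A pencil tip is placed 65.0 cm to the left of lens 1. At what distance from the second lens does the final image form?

Lens 1: 1/d_i1 = 1/f₁ − 1/d_o1 = 1/(17.0) − 1/(65.0) = 0.04344, so d_i1 = 23.02 cm.
The intermediate image is 23.02 cm to the right of lens 1, which is 38.0 − (23.02) = 14.98 cm to the left of lens 2, so d_o2 = +14.98 cm.
Lens 2: 1/d_i2 = 1/f₂ − 1/d_o2 = 1/(35.9) − 1/(14.98) = -0.03890, so d_i2 = -25.7 cm.
The final image is virtual, 25.7 cm to the left of lens 2 (overall magnification ≈ -0.61).

25.7 cm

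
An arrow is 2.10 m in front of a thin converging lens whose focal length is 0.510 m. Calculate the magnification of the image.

m = -0.321

1/d_i = 1/f − 1/d_o = 1/(0.5100) − 1/(2.10) = 1.485, so d_i = 0.6736 m.
m = −d_i/d_o = −(0.6736)/(2.10) = -0.321.
The image is real, inverted and reduced, on the far side of the lens.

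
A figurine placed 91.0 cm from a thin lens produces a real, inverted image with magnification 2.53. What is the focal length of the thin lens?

f = 65.2 cm (converging)

m = −d_i/d_o ⇒ d_i = −m·d_o = −(-2.53)·(91.0) = 230.2 cm.
1/f = 1/d_o + 1/d_i = 1/(91.0) + 1/(230.2) = 0.01533, so f = 65.2 cm.
Since f is positive, the thin lens is converging.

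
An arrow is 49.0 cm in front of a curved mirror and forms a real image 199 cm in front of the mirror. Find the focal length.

Real image ⇒ d_i = +199 cm.
1/f = 1/d_o + 1/d_i = 1/(49.0) + 1/(199) = 0.02543, so f = 39.3 cm.
Since f is positive, the curved mirror is concave.

f = 39.3 cm (concave)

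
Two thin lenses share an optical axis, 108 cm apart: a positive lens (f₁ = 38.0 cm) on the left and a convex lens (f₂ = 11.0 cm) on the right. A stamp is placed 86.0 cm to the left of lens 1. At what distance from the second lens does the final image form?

Lens 1: 1/d_i1 = 1/f₁ − 1/d_o1 = 1/(38.0) − 1/(86.0) = 0.01469, so d_i1 = 68.08 cm.
The intermediate image is 68.08 cm to the right of lens 1, which is 108 − (68.08) = 39.92 cm to the left of lens 2, so d_o2 = +39.92 cm.
Lens 2: 1/d_i2 = 1/f₂ − 1/d_o2 = 1/(11.0) − 1/(39.92) = 0.06586, so d_i2 = 15.2 cm.
The final image is real, 15.2 cm to the right of lens 2 (overall magnification ≈ 0.30).

15.2 cm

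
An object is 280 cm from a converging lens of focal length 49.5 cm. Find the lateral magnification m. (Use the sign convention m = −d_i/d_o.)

m = -0.215

1/d_i = 1/f − 1/d_o = 1/(49.50) − 1/(280) = 0.01663, so d_i = 60.13 cm.
m = −d_i/d_o = −(60.13)/(280) = -0.215.
The image is real, inverted and reduced, on the far side of the lens.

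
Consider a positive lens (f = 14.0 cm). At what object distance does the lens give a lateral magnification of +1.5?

4.67 cm

m = −d_i/d_o ⇒ d_i = −m·d_o.
1/f = 1/d_o + 1/d_i = 1/d_o − 1/(m·d_o) = (1 − 1/m)/d_o, so d_o = f(1 − 1/m) = (14.00)(1 − 1/(+1.5)) = 4.67 cm.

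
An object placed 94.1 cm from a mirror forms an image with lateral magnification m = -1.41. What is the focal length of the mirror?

m = −d_i/d_o ⇒ d_i = −m·d_o = −(-1.41)·(94.1) = 132.7 cm.
1/f = 1/d_o + 1/d_i = 1/(94.1) + 1/(132.7) = 0.01816, so f = 55.1 cm.
Since f is positive, the mirror is concave.

f = 55.1 cm (concave)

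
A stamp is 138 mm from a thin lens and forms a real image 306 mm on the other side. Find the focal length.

Real image ⇒ d_i = +306 mm.
1/f = 1/d_o + 1/d_i = 1/(138) + 1/(306) = 0.01051, so f = 95.1 mm.
Since f is positive, the thin lens is converging.

f = 95.1 mm (converging)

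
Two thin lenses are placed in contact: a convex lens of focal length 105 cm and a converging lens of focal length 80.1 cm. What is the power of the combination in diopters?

P₁ = 1/f₁ = 1/(1.05 m) = +0.9524 D; P₂ = 1/f₂ = 1/(0.801 m) = +1.248 D.
For thin lenses in contact, P = P₁ + P₂ = (+0.9524) + (+1.248) = +2.20 D.

P = +2.20 D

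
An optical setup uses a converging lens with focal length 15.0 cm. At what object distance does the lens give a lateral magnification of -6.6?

m = −d_i/d_o ⇒ d_i = −m·d_o.
1/f = 1/d_o + 1/d_i = 1/d_o − 1/(m·d_o) = (1 − 1/m)/d_o, so d_o = f(1 − 1/m) = (15.00)(1 − 1/(-6.6)) = 17.3 cm.

17.3 cm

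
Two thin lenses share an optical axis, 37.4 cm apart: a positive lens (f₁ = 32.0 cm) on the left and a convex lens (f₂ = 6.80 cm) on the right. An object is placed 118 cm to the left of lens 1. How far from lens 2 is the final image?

Lens 1: 1/d_i1 = 1/f₁ − 1/d_o1 = 1/(32.0) − 1/(118) = 0.02278, so d_i1 = 43.91 cm.
The intermediate image is 43.91 cm to the right of lens 1, which lies 6.510 cm to the right of lens 2 — a virtual object — so d_o2 = −6.510 cm.
Lens 2: 1/d_i2 = 1/f₂ − 1/d_o2 = 1/(6.80) − 1/(-6.510) = 0.3007, so d_i2 = 3.33 cm.
The final image is real, 3.33 cm to the right of lens 2 (overall magnification ≈ -0.19).

3.33 cm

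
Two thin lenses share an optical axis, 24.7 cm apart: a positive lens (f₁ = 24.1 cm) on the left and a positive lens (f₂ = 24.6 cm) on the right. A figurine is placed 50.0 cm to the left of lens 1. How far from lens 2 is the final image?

Lens 1: 1/d_i1 = 1/f₁ − 1/d_o1 = 1/(24.1) − 1/(50.0) = 0.02149, so d_i1 = 46.53 cm.
The intermediate image is 46.53 cm to the right of lens 1, which lies 21.83 cm to the right of lens 2 — a virtual object — so d_o2 = −21.83 cm.
Lens 2: 1/d_i2 = 1/f₂ − 1/d_o2 = 1/(24.6) − 1/(-21.83) = 0.08646, so d_i2 = 11.6 cm.
The final image is real, 11.6 cm to the right of lens 2 (overall magnification ≈ -0.49).

11.6 cm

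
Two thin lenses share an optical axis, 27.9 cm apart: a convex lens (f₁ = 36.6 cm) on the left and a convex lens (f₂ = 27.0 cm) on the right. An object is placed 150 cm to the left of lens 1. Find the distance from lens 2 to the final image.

11.7 cm

Lens 1: 1/d_i1 = 1/f₁ − 1/d_o1 = 1/(36.6) − 1/(150) = 0.02066, so d_i1 = 48.41 cm.
The intermediate image is 48.41 cm to the right of lens 1, which lies 20.51 cm to the right of lens 2 — a virtual object — so d_o2 = −20.51 cm.
Lens 2: 1/d_i2 = 1/f₂ − 1/d_o2 = 1/(27.0) − 1/(-20.51) = 0.08579, so d_i2 = 11.7 cm.
The final image is real, 11.7 cm to the right of lens 2 (overall magnification ≈ -0.18).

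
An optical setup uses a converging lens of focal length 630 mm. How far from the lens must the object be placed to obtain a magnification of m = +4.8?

499 mm

m = −d_i/d_o ⇒ d_i = −m·d_o.
1/f = 1/d_o + 1/d_i = 1/d_o − 1/(m·d_o) = (1 − 1/m)/d_o, so d_o = f(1 − 1/m) = (630.0)(1 − 1/(+4.8)) = 499 mm.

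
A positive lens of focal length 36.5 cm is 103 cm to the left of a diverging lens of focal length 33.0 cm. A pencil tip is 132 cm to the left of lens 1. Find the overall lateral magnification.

m = -0.147

Lens 1: 1/d_i1 = 1/(36.5) − 1/(132) = 0.01982, so d_i1 = 50.45 cm; m₁ = −d_i1/d_o1 = -0.3822.
d_o2 = 103 − (50.45) = 52.55 cm.
f₂ = −33.0 cm (diverging).
Lens 2: 1/d_i2 = 1/(-33.0) − 1/(52.55) = -0.04933, so d_i2 = -20.27 cm; m₂ = −d_i2/d_o2 = +0.3857.
m = m₁·m₂ = (-0.3822)(+0.3857) = -0.147.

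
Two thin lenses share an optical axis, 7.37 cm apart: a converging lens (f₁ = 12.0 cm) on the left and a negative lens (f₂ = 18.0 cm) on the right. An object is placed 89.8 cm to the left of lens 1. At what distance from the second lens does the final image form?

10.1 cm

Lens 1: 1/d_i1 = 1/f₁ − 1/d_o1 = 1/(12.0) − 1/(89.8) = 0.07220, so d_i1 = 13.85 cm.
The intermediate image is 13.85 cm to the right of lens 1, which lies 6.480 cm to the right of lens 2 — a virtual object — so d_o2 = −6.480 cm.
Lens 2 is diverging, so f₂ = −18.0 cm.
Lens 2: 1/d_i2 = 1/f₂ − 1/d_o2 = 1/(-18.0) − 1/(-6.480) = 0.09877, so d_i2 = 10.1 cm.
The final image is real, 10.1 cm to the right of lens 2 (overall magnification ≈ -0.24).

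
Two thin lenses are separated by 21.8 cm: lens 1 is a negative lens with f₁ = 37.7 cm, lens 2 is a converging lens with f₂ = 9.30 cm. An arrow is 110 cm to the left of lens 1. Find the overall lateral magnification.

f₁ = −37.7 cm (diverging).
Lens 1: 1/d_i1 = 1/(-37.7) − 1/(110) = -0.03562, so d_i1 = -28.08 cm; m₁ = −d_i1/d_o1 = +0.2553.
d_o2 = 21.8 − (-28.08) = 49.88 cm.
Lens 2: 1/d_i2 = 1/(9.30) − 1/(49.88) = 0.08748, so d_i2 = 11.43 cm; m₂ = −d_i2/d_o2 = -0.2292.
m = m₁·m₂ = (+0.2553)(-0.2292) = -0.0585.

m = -0.0585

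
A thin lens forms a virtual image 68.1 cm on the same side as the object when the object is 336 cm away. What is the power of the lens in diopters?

P = -1.17 D

Virtual image ⇒ d_i = −68.1 cm.
1/f = 1/d_o + 1/d_i = 1/(336) + 1/(-68.1) = -0.01171 cm⁻¹.
f = -85.41 cm = -0.8541 m, so P = 1/f = -1.17 D.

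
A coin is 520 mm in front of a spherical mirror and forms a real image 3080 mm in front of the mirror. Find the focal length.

Real image ⇒ d_i = +3080 mm.
1/f = 1/d_o + 1/d_i = 1/(520) + 1/(3080) = 0.002248, so f = 445 mm.
Since f is positive, the spherical mirror is concave.

f = 445 mm (concave)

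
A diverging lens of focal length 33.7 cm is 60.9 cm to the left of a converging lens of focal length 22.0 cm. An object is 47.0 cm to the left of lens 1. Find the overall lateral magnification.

f₁ = −33.7 cm (diverging).
Lens 1: 1/d_i1 = 1/(-33.7) − 1/(47.0) = -0.05095, so d_i1 = -19.63 cm; m₁ = −d_i1/d_o1 = +0.4177.
d_o2 = 60.9 − (-19.63) = 80.53 cm.
Lens 2: 1/d_i2 = 1/(22.0) − 1/(80.53) = 0.03304, so d_i2 = 30.27 cm; m₂ = −d_i2/d_o2 = -0.3759.
m = m₁·m₂ = (+0.4177)(-0.3759) = -0.157.

m = -0.157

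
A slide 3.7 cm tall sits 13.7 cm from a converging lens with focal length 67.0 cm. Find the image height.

4.65 cm

1/d_i = 1/f − 1/d_o = 1/(67.00) − 1/(13.7) = -0.05807, so d_i = -17.22 cm.
m = −d_i/d_o = +1.257.
|h_i| = |m|·h_o = 1.257 × 3.7 = 4.65 cm. The image is virtual, upright and enlarged, on the same side as the object.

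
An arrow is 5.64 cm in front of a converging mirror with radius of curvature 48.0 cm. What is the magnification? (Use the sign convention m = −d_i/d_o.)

m = +1.31

f = R/2 = 48.0/2 = 24.00 cm.
1/d_i = 1/f − 1/d_o = 1/(24.00) − 1/(5.64) = -0.1356, so d_i = -7.373 cm.
m = −d_i/d_o = −(-7.373)/(5.64) = +1.31.
The image is virtual, upright and enlarged, behind the mirror.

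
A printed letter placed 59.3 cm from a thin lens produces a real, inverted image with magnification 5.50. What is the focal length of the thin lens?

m = −d_i/d_o ⇒ d_i = −m·d_o = −(-5.50)·(59.3) = 326.1 cm.
1/f = 1/d_o + 1/d_i = 1/(59.3) + 1/(326.1) = 0.01993, so f = 50.2 cm.
Since f is positive, the thin lens is converging.

f = 50.2 cm (converging)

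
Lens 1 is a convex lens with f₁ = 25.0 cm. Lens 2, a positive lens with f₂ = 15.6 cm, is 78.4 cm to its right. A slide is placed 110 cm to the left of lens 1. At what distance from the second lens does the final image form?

23.6 cm

Lens 1: 1/d_i1 = 1/f₁ − 1/d_o1 = 1/(25.0) − 1/(110) = 0.03091, so d_i1 = 32.35 cm.
The intermediate image is 32.35 cm to the right of lens 1, which is 78.4 − (32.35) = 46.05 cm to the left of lens 2, so d_o2 = +46.05 cm.
Lens 2: 1/d_i2 = 1/f₂ − 1/d_o2 = 1/(15.6) − 1/(46.05) = 0.04239, so d_i2 = 23.6 cm.
The final image is real, 23.6 cm to the right of lens 2 (overall magnification ≈ 0.15).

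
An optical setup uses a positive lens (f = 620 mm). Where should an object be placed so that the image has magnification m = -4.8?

749 mm

m = −d_i/d_o ⇒ d_i = −m·d_o.
1/f = 1/d_o + 1/d_i = 1/d_o − 1/(m·d_o) = (1 − 1/m)/d_o, so d_o = f(1 − 1/m) = (620.0)(1 − 1/(-4.8)) = 749 mm.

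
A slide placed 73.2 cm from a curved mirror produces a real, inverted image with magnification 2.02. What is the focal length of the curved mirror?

m = −d_i/d_o ⇒ d_i = −m·d_o = −(-2.02)·(73.2) = 147.9 cm.
1/f = 1/d_o + 1/d_i = 1/(73.2) + 1/(147.9) = 0.02042, so f = 49.0 cm.
Since f is positive, the curved mirror is concave.

f = 49.0 cm (concave)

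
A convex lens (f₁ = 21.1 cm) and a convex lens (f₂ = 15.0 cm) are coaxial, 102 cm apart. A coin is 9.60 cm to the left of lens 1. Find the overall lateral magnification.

Lens 1: 1/d_i1 = 1/(21.1) − 1/(9.60) = -0.05677, so d_i1 = -17.61 cm; m₁ = −d_i1/d_o1 = +1.834.
d_o2 = 102 − (-17.61) = 119.6 cm.
Lens 2: 1/d_i2 = 1/(15.0) − 1/(119.6) = 0.05831, so d_i2 = 17.15 cm; m₂ = −d_i2/d_o2 = -0.1434.
m = m₁·m₂ = (+1.834)(-0.1434) = -0.263.

m = -0.263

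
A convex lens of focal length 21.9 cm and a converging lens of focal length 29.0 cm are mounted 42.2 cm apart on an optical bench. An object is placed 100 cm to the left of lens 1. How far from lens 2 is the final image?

27.7 cm

Lens 1: 1/d_i1 = 1/f₁ − 1/d_o1 = 1/(21.9) − 1/(100) = 0.03566, so d_i1 = 28.04 cm.
The intermediate image is 28.04 cm to the right of lens 1, which is 42.2 − (28.04) = 14.16 cm to the left of lens 2, so d_o2 = +14.16 cm.
Lens 2: 1/d_i2 = 1/f₂ − 1/d_o2 = 1/(29.0) − 1/(14.16) = -0.03614, so d_i2 = -27.7 cm.
The final image is virtual, 27.7 cm to the left of lens 2 (overall magnification ≈ -0.55).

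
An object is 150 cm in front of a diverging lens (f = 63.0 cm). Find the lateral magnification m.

m = +0.296

For a diverging lens, f = -63.0 cm.
1/d_i = 1/f − 1/d_o = 1/(-63.00) − 1/(150) = -0.02254, so d_i = -44.37 cm.
m = −d_i/d_o = −(-44.37)/(150) = +0.296.
The image is virtual, upright and reduced, on the same side as the object.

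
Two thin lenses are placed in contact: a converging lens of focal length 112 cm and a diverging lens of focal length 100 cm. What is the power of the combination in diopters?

P₁ = 1/f₁ = 1/(1.12 m) = +0.8929 D; P₂ = 1/f₂ = 1/(-1.00 m) = -1.000 D.
For thin lenses in contact, P = P₁ + P₂ = (+0.8929) + (-1.000) = -0.107 D.

P = -0.107 D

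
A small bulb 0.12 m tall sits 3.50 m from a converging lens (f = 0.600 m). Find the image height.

0.0248 m

1/d_i = 1/f − 1/d_o = 1/(0.6000) − 1/(3.50) = 1.381, so d_i = 0.7241 m.
m = −d_i/d_o = -0.2069.
|h_i| = |m|·h_o = 0.2069 × 0.12 = 0.0248 m. The image is real, inverted and reduced, on the far side of the lens.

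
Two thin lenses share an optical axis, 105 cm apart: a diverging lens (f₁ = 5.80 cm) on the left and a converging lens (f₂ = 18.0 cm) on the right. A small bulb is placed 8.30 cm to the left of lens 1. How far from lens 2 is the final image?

21.6 cm

Lens 1 is diverging, so f₁ = −5.80 cm.
Lens 1: 1/d_i1 = 1/f₁ − 1/d_o1 = 1/(-5.80) − 1/(8.30) = -0.2929, so d_i1 = -3.414 cm.
The intermediate image is 3.414 cm to the left of lens 1 (virtual), which is 105 − (-3.414) = 108.4 cm to the left of lens 2, so d_o2 = +108.4 cm.
Lens 2: 1/d_i2 = 1/f₂ − 1/d_o2 = 1/(18.0) − 1/(108.4) = 0.04633, so d_i2 = 21.6 cm.
The final image is real, 21.6 cm to the right of lens 2 (overall magnification ≈ -0.082).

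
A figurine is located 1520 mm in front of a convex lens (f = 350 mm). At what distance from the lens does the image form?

Thin-lens equation: 1/q = 1/f − 1/p = 1/(350.0) − 1/(1520) = 0.002857 − 0.0006579 = 0.002199, so q = 455 mm.
The image is real, inverted and reduced, on the far side of the lens.

455 mm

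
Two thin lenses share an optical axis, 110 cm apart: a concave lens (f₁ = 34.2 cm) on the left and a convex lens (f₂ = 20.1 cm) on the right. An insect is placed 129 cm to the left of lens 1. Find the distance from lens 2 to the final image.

Lens 1 is diverging, so f₁ = −34.2 cm.
Lens 1: 1/d_i1 = 1/f₁ − 1/d_o1 = 1/(-34.2) − 1/(129) = -0.03699, so d_i1 = -27.03 cm.
The intermediate image is 27.03 cm to the left of lens 1 (virtual), which is 110 − (-27.03) = 137.0 cm to the left of lens 2, so d_o2 = +137.0 cm.
Lens 2: 1/d_i2 = 1/f₂ − 1/d_o2 = 1/(20.1) − 1/(137.0) = 0.04245, so d_i2 = 23.6 cm.
The final image is real, 23.6 cm to the right of lens 2 (overall magnification ≈ -0.036).

23.6 cm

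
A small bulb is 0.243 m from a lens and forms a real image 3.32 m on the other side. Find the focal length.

Real image ⇒ d_i = +3.32 m.
1/f = 1/d_o + 1/d_i = 1/(0.243) + 1/(3.32) = 4.416, so f = 0.226 m.
Since f is positive, the lens is converging.

f = 0.226 m (converging)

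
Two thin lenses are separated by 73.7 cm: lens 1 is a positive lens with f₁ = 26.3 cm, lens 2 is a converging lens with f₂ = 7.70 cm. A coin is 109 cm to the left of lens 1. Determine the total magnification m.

Lens 1: 1/d_i1 = 1/(26.3) − 1/(109) = 0.02885, so d_i1 = 34.66 cm; m₁ = −d_i1/d_o1 = -0.3180.
d_o2 = 73.7 − (34.66) = 39.04 cm.
Lens 2: 1/d_i2 = 1/(7.70) − 1/(39.04) = 0.1043, so d_i2 = 9.592 cm; m₂ = −d_i2/d_o2 = -0.2457.
m = m₁·m₂ = (-0.3180)(-0.2457) = +0.0781.

m = +0.0781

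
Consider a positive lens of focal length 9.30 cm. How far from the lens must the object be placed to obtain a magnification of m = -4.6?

11.3 cm

m = −d_i/d_o ⇒ d_i = −m·d_o.
1/f = 1/d_o + 1/d_i = 1/d_o − 1/(m·d_o) = (1 − 1/m)/d_o, so d_o = f(1 − 1/m) = (9.300)(1 − 1/(-4.6)) = 11.3 cm.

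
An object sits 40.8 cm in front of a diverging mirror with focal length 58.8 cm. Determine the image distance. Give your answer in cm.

24.1 cm

For a diverging mirror, f = -58.8 cm.
Mirror equation: 1/q = 1/f − 1/p = 1/(-58.80) − 1/(40.8) = -0.01701 − 0.02451 = -0.04152, so q = -24.1 cm.
The image is virtual, upright and reduced, behind the mirror.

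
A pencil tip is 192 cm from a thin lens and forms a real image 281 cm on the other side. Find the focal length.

Real image ⇒ d_i = +281 cm.
1/f = 1/d_o + 1/d_i = 1/(192) + 1/(281) = 0.008767, so f = 114 cm.
Since f is positive, the thin lens is converging.

f = 114 cm (converging)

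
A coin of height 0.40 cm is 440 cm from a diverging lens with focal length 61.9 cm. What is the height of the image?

0.0493 cm

For a diverging lens, f = -61.9 cm.
1/d_i = 1/f − 1/d_o = 1/(-61.90) − 1/(440) = -0.01843, so d_i = -54.27 cm.
m = −d_i/d_o = +0.1233.
|h_i| = |m|·h_o = 0.1233 × 0.40 = 0.0493 cm. The image is virtual, upright and reduced, on the same side as the object.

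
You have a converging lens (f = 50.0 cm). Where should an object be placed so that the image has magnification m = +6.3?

42.1 cm

m = −d_i/d_o ⇒ d_i = −m·d_o.
1/f = 1/d_o + 1/d_i = 1/d_o − 1/(m·d_o) = (1 − 1/m)/d_o, so d_o = f(1 − 1/m) = (50.00)(1 − 1/(+6.3)) = 42.1 cm.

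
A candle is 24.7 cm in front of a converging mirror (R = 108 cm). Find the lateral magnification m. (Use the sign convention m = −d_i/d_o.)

f = R/2 = 108/2 = 54.00 cm.
1/d_i = 1/f − 1/d_o = 1/(54.00) − 1/(24.7) = -0.02197, so d_i = -45.52 cm.
m = −d_i/d_o = −(-45.52)/(24.7) = +1.84.
The image is virtual, upright and enlarged, behind the mirror.

m = +1.84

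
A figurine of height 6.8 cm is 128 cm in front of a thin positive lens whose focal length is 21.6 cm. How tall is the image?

1/d_i = 1/f − 1/d_o = 1/(21.60) − 1/(128) = 0.03848, so d_i = 25.98 cm.
m = −d_i/d_o = -0.2030.
|h_i| = |m|·h_o = 0.2030 × 6.8 = 1.38 cm. The image is real, inverted and reduced, on the far side of the lens.

1.38 cm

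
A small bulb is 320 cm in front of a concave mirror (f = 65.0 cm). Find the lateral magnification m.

1/d_i = 1/f − 1/d_o = 1/(65.00) − 1/(320) = 0.01226, so d_i = 81.57 cm.
m = −d_i/d_o = −(81.57)/(320) = -0.255.
The image is real, inverted and reduced, in front of the mirror.

m = -0.255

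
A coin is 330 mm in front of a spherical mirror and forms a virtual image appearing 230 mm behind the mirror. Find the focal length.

f = -759 mm (convex)

Virtual image ⇒ d_i = −230 mm.
1/f = 1/d_o + 1/d_i = 1/(330) + 1/(-230) = -0.001318, so f = -759 mm.
Since f is negative, the spherical mirror is convex.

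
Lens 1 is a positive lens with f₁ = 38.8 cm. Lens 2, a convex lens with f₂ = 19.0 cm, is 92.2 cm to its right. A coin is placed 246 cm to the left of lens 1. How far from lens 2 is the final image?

Lens 1: 1/d_i1 = 1/f₁ − 1/d_o1 = 1/(38.8) − 1/(246) = 0.02171, so d_i1 = 46.07 cm.
The intermediate image is 46.07 cm to the right of lens 1, which is 92.2 − (46.07) = 46.13 cm to the left of lens 2, so d_o2 = +46.13 cm.
Lens 2: 1/d_i2 = 1/f₂ − 1/d_o2 = 1/(19.0) − 1/(46.13) = 0.03095, so d_i2 = 32.3 cm.
The final image is real, 32.3 cm to the right of lens 2 (overall magnification ≈ 0.13).

32.3 cm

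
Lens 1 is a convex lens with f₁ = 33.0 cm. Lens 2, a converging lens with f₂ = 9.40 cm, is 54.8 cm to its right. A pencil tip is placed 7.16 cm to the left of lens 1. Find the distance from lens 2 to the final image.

Lens 1: 1/d_i1 = 1/f₁ − 1/d_o1 = 1/(33.0) − 1/(7.16) = -0.1094, so d_i1 = -9.144 cm.
The intermediate image is 9.144 cm to the left of lens 1 (virtual), which is 54.8 − (-9.144) = 63.94 cm to the left of lens 2, so d_o2 = +63.94 cm.
Lens 2: 1/d_i2 = 1/f₂ − 1/d_o2 = 1/(9.40) − 1/(63.94) = 0.09074, so d_i2 = 11.0 cm.
The final image is real, 11.0 cm to the right of lens 2 (overall magnification ≈ -0.22).

11.0 cm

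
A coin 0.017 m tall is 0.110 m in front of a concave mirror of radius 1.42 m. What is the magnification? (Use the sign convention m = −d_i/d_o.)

m = +1.18

f = R/2 = 1.42/2 = 0.7100 m.
1/d_i = 1/f − 1/d_o = 1/(0.7100) − 1/(0.110) = -7.682, so d_i = -0.1302 m.
m = −d_i/d_o = −(-0.1302)/(0.110) = +1.18.
The image is virtual, upright and enlarged, behind the mirror.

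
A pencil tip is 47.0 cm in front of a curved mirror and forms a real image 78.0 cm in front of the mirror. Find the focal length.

Real image ⇒ d_i = +78.0 cm.
1/f = 1/d_o + 1/d_i = 1/(47.0) + 1/(78.0) = 0.03410, so f = 29.3 cm.
Since f is positive, the curved mirror is concave.

f = 29.3 cm (concave)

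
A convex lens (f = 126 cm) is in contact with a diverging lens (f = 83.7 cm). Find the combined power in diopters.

P₁ = 1/f₁ = 1/(1.26 m) = +0.7937 D; P₂ = 1/f₂ = 1/(-0.837 m) = -1.195 D.
For thin lenses in contact, P = P₁ + P₂ = (+0.7937) + (-1.195) = -0.401 D.

P = -0.401 D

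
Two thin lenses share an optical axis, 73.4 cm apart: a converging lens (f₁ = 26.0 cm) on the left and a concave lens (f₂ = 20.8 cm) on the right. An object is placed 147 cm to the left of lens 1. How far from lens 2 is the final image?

Lens 1: 1/d_i1 = 1/f₁ − 1/d_o1 = 1/(26.0) − 1/(147) = 0.03166, so d_i1 = 31.59 cm.
The intermediate image is 31.59 cm to the right of lens 1, which is 73.4 − (31.59) = 41.81 cm to the left of lens 2, so d_o2 = +41.81 cm.
Lens 2 is diverging, so f₂ = −20.8 cm.
Lens 2: 1/d_i2 = 1/f₂ − 1/d_o2 = 1/(-20.8) − 1/(41.81) = -0.07199, so d_i2 = -13.9 cm.
The final image is virtual, 13.9 cm to the left of lens 2 (overall magnification ≈ -0.071).

13.9 cm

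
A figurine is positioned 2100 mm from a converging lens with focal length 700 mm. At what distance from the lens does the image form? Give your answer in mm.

1050 mm

Lens equation: 1/v = 1/f − 1/u = 1/(700.0) − 1/(2100) = 0.001429 − 0.0004762 = 0.0009524, so v = 1050 mm.
The image is real, inverted and reduced, on the far side of the lens.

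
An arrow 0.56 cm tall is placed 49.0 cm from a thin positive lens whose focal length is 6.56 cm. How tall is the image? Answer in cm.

0.0866 cm

1/d_i = 1/f − 1/d_o = 1/(6.560) − 1/(49.0) = 0.1320, so d_i = 7.574 cm.
m = −d_i/d_o = -0.1546.
|h_i| = |m|·h_o = 0.1546 × 0.56 = 0.0866 cm. The image is real, inverted and reduced, on the far side of the lens.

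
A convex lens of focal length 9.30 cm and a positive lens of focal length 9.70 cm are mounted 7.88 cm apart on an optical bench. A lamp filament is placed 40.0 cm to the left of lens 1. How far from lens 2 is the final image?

Lens 1: 1/d_i1 = 1/f₁ − 1/d_o1 = 1/(9.30) − 1/(40.0) = 0.08253, so d_i1 = 12.12 cm.
The intermediate image is 12.12 cm to the right of lens 1, which lies 4.240 cm to the right of lens 2 — a virtual object — so d_o2 = −4.240 cm.
Lens 2: 1/d_i2 = 1/f₂ − 1/d_o2 = 1/(9.70) − 1/(-4.240) = 0.3389, so d_i2 = 2.95 cm.
The final image is real, 2.95 cm to the right of lens 2 (overall magnification ≈ -0.21).

2.95 cm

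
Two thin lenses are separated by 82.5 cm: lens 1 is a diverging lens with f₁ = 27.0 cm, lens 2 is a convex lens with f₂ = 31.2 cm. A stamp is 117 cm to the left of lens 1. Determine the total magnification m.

m = -0.0799

f₁ = −27.0 cm (diverging).
Lens 1: 1/d_i1 = 1/(-27.0) − 1/(117) = -0.04558, so d_i1 = -21.94 cm; m₁ = −d_i1/d_o1 = +0.1875.
d_o2 = 82.5 − (-21.94) = 104.4 cm.
Lens 2: 1/d_i2 = 1/(31.2) − 1/(104.4) = 0.02247, so d_i2 = 44.50 cm; m₂ = −d_i2/d_o2 = -0.4262.
m = m₁·m₂ = (+0.1875)(-0.4262) = -0.0799.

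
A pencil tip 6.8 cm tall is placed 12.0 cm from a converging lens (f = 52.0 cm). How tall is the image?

8.84 cm

1/d_i = 1/f − 1/d_o = 1/(52.00) − 1/(12.0) = -0.06410, so d_i = -15.60 cm.
m = −d_i/d_o = +1.300.
|h_i| = |m|·h_o = 1.300 × 6.8 = 8.84 cm. The image is virtual, upright and enlarged, on the same side as the object.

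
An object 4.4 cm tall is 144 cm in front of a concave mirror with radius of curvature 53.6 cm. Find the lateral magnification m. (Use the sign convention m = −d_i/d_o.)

f = R/2 = 53.6/2 = 26.80 cm.
1/d_i = 1/f − 1/d_o = 1/(26.80) − 1/(144) = 0.03037, so d_i = 32.93 cm.
m = −d_i/d_o = −(32.93)/(144) = -0.229.
The image is real, inverted and reduced, in front of the mirror.

m = -0.229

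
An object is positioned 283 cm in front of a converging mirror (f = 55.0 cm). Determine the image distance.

68.3 cm

Mirror equation: 1/s_i = 1/f − 1/s_o = 1/(55.00) − 1/(283) = 0.01818 − 0.003534 = 0.01465, so s_i = 68.3 cm.
The image is real, inverted and reduced, in front of the mirror.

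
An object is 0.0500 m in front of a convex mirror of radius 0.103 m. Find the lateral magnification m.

m = +0.507

f = R/2 = 0.103/2 = 0.05150 m; for a convex mirror, f = -0.05150 m.
1/d_i = 1/f − 1/d_o = 1/(-0.05150) − 1/(0.0500) = -39.42, so d_i = -0.02537 m.
m = −d_i/d_o = −(-0.02537)/(0.0500) = +0.507.
The image is virtual, upright and reduced, behind the mirror.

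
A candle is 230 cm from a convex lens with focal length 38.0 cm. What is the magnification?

1/d_i = 1/f − 1/d_o = 1/(38.00) − 1/(230) = 0.02197, so d_i = 45.52 cm.
m = −d_i/d_o = −(45.52)/(230) = -0.198.
The image is real, inverted and reduced, on the far side of the lens.

m = -0.198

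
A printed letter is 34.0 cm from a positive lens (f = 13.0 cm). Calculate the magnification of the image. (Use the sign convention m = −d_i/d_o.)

1/d_i = 1/f − 1/d_o = 1/(13.00) − 1/(34.0) = 0.04751, so d_i = 21.05 cm.
m = −d_i/d_o = −(21.05)/(34.0) = -0.619.
The image is real, inverted and reduced, on the far side of the lens.

m = -0.619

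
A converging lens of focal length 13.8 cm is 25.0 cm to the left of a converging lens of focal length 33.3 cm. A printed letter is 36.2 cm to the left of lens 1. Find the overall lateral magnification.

m = -0.670

Lens 1: 1/d_i1 = 1/(13.8) − 1/(36.2) = 0.04484, so d_i1 = 22.30 cm; m₁ = −d_i1/d_o1 = -0.6160.
d_o2 = 25.0 − (22.30) = 2.700 cm.
Lens 2: 1/d_i2 = 1/(33.3) − 1/(2.700) = -0.3403, so d_i2 = -2.938 cm; m₂ = −d_i2/d_o2 = +1.088.
m = m₁·m₂ = (-0.6160)(+1.088) = -0.670.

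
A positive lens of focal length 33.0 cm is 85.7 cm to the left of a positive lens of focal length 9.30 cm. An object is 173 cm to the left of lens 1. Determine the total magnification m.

Lens 1: 1/d_i1 = 1/(33.0) − 1/(173) = 0.02452, so d_i1 = 40.78 cm; m₁ = −d_i1/d_o1 = -0.2357.
d_o2 = 85.7 − (40.78) = 44.92 cm.
Lens 2: 1/d_i2 = 1/(9.30) − 1/(44.92) = 0.08527, so d_i2 = 11.73 cm; m₂ = −d_i2/d_o2 = -0.2611.
m = m₁·m₂ = (-0.2357)(-0.2611) = +0.0615.

m = +0.0615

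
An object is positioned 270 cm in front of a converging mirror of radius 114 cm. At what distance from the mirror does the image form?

f = R/2 = 114/2 = 57.00 cm.
Mirror equation: 1/v = 1/f − 1/u = 1/(57.00) − 1/(270) = 0.01754 − 0.003704 = 0.01384, so v = 72.3 cm.
The image is real, inverted and reduced, in front of the mirror.

72.3 cm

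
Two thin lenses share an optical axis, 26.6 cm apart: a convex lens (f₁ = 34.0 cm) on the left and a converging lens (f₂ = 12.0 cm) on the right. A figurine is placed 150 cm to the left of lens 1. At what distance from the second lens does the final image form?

7.10 cm

Lens 1: 1/d_i1 = 1/f₁ − 1/d_o1 = 1/(34.0) − 1/(150) = 0.02275, so d_i1 = 43.97 cm.
The intermediate image is 43.97 cm to the right of lens 1, which lies 17.37 cm to the right of lens 2 — a virtual object — so d_o2 = −17.37 cm.
Lens 2: 1/d_i2 = 1/f₂ − 1/d_o2 = 1/(12.0) − 1/(-17.37) = 0.1409, so d_i2 = 7.10 cm.
The final image is real, 7.10 cm to the right of lens 2 (overall magnification ≈ -0.12).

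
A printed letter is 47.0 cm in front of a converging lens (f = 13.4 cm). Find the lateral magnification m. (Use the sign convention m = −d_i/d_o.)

m = -0.399

1/d_i = 1/f − 1/d_o = 1/(13.40) − 1/(47.0) = 0.05335, so d_i = 18.74 cm.
m = −d_i/d_o = −(18.74)/(47.0) = -0.399.
The image is real, inverted and reduced, on the far side of the lens.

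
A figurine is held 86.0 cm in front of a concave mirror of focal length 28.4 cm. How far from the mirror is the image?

Mirror equation: 1/v = 1/f − 1/u = 1/(28.40) − 1/(86.0) = 0.03521 − 0.01163 = 0.02358, so v = 42.4 cm.
The image is real, inverted and reduced, in front of the mirror.

42.4 cm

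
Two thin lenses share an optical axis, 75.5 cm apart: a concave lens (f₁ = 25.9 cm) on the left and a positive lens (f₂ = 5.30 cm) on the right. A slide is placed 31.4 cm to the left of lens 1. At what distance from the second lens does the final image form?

5.63 cm

Lens 1 is diverging, so f₁ = −25.9 cm.
Lens 1: 1/d_i1 = 1/f₁ − 1/d_o1 = 1/(-25.9) − 1/(31.4) = -0.07046, so d_i1 = -14.19 cm.
The intermediate image is 14.19 cm to the left of lens 1 (virtual), which is 75.5 − (-14.19) = 89.69 cm to the left of lens 2, so d_o2 = +89.69 cm.
Lens 2: 1/d_i2 = 1/f₂ − 1/d_o2 = 1/(5.30) − 1/(89.69) = 0.1775, so d_i2 = 5.63 cm.
The final image is real, 5.63 cm to the right of lens 2 (overall magnification ≈ -0.028).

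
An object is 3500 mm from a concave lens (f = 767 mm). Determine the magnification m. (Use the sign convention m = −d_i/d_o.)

For a concave lens, f = -767 mm.
1/d_i = 1/f − 1/d_o = 1/(-767.0) − 1/(3500) = -0.001589, so d_i = -629.1 mm.
m = −d_i/d_o = −(-629.1)/(3500) = +0.180.
The image is virtual, upright and reduced, on the same side as the object.

m = +0.180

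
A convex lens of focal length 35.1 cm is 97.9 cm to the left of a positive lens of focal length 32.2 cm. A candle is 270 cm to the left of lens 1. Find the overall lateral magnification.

Lens 1: 1/d_i1 = 1/(35.1) − 1/(270) = 0.02479, so d_i1 = 40.34 cm; m₁ = −d_i1/d_o1 = -0.1494.
d_o2 = 97.9 − (40.34) = 57.56 cm.
Lens 2: 1/d_i2 = 1/(32.2) − 1/(57.56) = 0.01368, so d_i2 = 73.08 cm; m₂ = −d_i2/d_o2 = -1.270.
m = m₁·m₂ = (-0.1494)(-1.270) = +0.190.

m = +0.190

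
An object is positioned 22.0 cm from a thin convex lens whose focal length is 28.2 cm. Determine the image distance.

Lens equation: 1/v = 1/f − 1/u = 1/(28.20) − 1/(22.0) = 0.03546 − 0.04545 = -0.009994, so v = -100 cm.
The image is virtual, upright and enlarged, on the same side as the object.

100 cm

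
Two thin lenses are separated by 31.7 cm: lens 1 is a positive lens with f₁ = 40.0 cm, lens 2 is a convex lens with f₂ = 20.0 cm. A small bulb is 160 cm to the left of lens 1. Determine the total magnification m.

Lens 1: 1/d_i1 = 1/(40.0) − 1/(160) = 0.01875, so d_i1 = 53.33 cm; m₁ = −d_i1/d_o1 = -0.3333.
d_o2 = 31.7 − (53.33) = -21.63 cm (virtual object).
Lens 2: 1/d_i2 = 1/(20.0) − 1/(-21.63) = 0.09623, so d_i2 = 10.39 cm; m₂ = −d_i2/d_o2 = +0.4804.
m = m₁·m₂ = (-0.3333)(+0.4804) = -0.160.

m = -0.160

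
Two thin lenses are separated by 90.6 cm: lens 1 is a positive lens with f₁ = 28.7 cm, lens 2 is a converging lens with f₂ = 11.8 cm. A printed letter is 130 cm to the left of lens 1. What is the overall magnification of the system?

m = +0.0797

Lens 1: 1/d_i1 = 1/(28.7) − 1/(130) = 0.02715, so d_i1 = 36.83 cm; m₁ = −d_i1/d_o1 = -0.2833.
d_o2 = 90.6 − (36.83) = 53.77 cm.
Lens 2: 1/d_i2 = 1/(11.8) − 1/(53.77) = 0.06615, so d_i2 = 15.12 cm; m₂ = −d_i2/d_o2 = -0.2812.
m = m₁·m₂ = (-0.2833)(-0.2812) = +0.0797.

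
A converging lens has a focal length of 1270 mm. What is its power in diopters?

f = 127 cm = 1.27 m.
P = 1/f = 1/(1.27 m) = +0.787 D.

P = +0.787 D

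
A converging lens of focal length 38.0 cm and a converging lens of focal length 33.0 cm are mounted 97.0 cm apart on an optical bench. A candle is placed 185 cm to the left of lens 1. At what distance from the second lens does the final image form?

100 cm

Lens 1: 1/d_i1 = 1/f₁ − 1/d_o1 = 1/(38.0) − 1/(185) = 0.02091, so d_i1 = 47.82 cm.
The intermediate image is 47.82 cm to the right of lens 1, which is 97.0 − (47.82) = 49.18 cm to the left of lens 2, so d_o2 = +49.18 cm.
Lens 2: 1/d_i2 = 1/f₂ − 1/d_o2 = 1/(33.0) − 1/(49.18) = 0.009970, so d_i2 = 100 cm.
The final image is real, 100 cm to the right of lens 2 (overall magnification ≈ 0.53).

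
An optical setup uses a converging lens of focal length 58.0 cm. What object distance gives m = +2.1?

m = −d_i/d_o ⇒ d_i = −m·d_o.
1/f = 1/d_o + 1/d_i = 1/d_o − 1/(m·d_o) = (1 − 1/m)/d_o, so d_o = f(1 − 1/m) = (58.00)(1 − 1/(+2.1)) = 30.4 cm.

30.4 cm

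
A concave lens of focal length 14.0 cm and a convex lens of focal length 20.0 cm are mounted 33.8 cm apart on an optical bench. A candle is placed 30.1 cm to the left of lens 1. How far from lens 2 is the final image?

Lens 1 is diverging, so f₁ = −14.0 cm.
Lens 1: 1/d_i1 = 1/f₁ − 1/d_o1 = 1/(-14.0) − 1/(30.1) = -0.1047, so d_i1 = -9.556 cm.
The intermediate image is 9.556 cm to the left of lens 1 (virtual), which is 33.8 − (-9.556) = 43.36 cm to the left of lens 2, so d_o2 = +43.36 cm.
Lens 2: 1/d_i2 = 1/f₂ − 1/d_o2 = 1/(20.0) − 1/(43.36) = 0.02694, so d_i2 = 37.1 cm.
The final image is real, 37.1 cm to the right of lens 2 (overall magnification ≈ -0.27).

37.1 cm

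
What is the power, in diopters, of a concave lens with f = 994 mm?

P = -1.01 D

For a concave lens, f = −994 mm.
f = -99.4 cm = -0.994 m.
P = 1/f = 1/(-0.994 m) = -1.01 D.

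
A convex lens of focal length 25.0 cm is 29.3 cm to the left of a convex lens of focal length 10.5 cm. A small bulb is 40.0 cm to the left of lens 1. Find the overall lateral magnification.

m = -0.366

Lens 1: 1/d_i1 = 1/(25.0) − 1/(40.0) = 0.01500, so d_i1 = 66.67 cm; m₁ = −d_i1/d_o1 = -1.667.
d_o2 = 29.3 − (66.67) = -37.37 cm (virtual object).
Lens 2: 1/d_i2 = 1/(10.5) − 1/(-37.37) = 0.1220, so d_i2 = 8.197 cm; m₂ = −d_i2/d_o2 = +0.2193.
m = m₁·m₂ = (-1.667)(+0.2193) = -0.366.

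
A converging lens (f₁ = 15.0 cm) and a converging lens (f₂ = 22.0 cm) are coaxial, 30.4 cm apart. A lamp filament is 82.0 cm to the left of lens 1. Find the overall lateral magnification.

Lens 1: 1/d_i1 = 1/(15.0) − 1/(82.0) = 0.05447, so d_i1 = 18.36 cm; m₁ = −d_i1/d_o1 = -0.2239.
d_o2 = 30.4 − (18.36) = 12.04 cm.
Lens 2: 1/d_i2 = 1/(22.0) − 1/(12.04) = -0.03760, so d_i2 = -26.59 cm; m₂ = −d_i2/d_o2 = +2.209.
m = m₁·m₂ = (-0.2239)(+2.209) = -0.495.

m = -0.495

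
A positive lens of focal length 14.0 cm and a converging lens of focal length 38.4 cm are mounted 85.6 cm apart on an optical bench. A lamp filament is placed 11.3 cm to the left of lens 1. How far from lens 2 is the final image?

Lens 1: 1/d_i1 = 1/f₁ − 1/d_o1 = 1/(14.0) − 1/(11.3) = -0.01707, so d_i1 = -58.59 cm.
The intermediate image is 58.59 cm to the left of lens 1 (virtual), which is 85.6 − (-58.59) = 144.2 cm to the left of lens 2, so d_o2 = +144.2 cm.
Lens 2: 1/d_i2 = 1/f₂ − 1/d_o2 = 1/(38.4) − 1/(144.2) = 0.01911, so d_i2 = 52.3 cm.
The final image is real, 52.3 cm to the right of lens 2 (overall magnification ≈ -1.9).

52.3 cm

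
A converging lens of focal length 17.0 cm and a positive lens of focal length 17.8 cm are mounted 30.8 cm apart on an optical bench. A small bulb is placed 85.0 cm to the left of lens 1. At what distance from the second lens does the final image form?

20.6 cm

Lens 1: 1/d_i1 = 1/f₁ − 1/d_o1 = 1/(17.0) − 1/(85.0) = 0.04706, so d_i1 = 21.25 cm.
The intermediate image is 21.25 cm to the right of lens 1, which is 30.8 − (21.25) = 9.550 cm to the left of lens 2, so d_o2 = +9.550 cm.
Lens 2: 1/d_i2 = 1/f₂ − 1/d_o2 = 1/(17.8) − 1/(9.550) = -0.04853, so d_i2 = -20.6 cm.
The final image is virtual, 20.6 cm to the left of lens 2 (overall magnification ≈ -0.54).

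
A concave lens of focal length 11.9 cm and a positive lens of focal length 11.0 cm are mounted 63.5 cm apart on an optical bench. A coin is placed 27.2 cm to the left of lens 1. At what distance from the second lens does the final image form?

13.0 cm

Lens 1 is diverging, so f₁ = −11.9 cm.
Lens 1: 1/d_i1 = 1/f₁ − 1/d_o1 = 1/(-11.9) − 1/(27.2) = -0.1208, so d_i1 = -8.278 cm.
The intermediate image is 8.278 cm to the left of lens 1 (virtual), which is 63.5 − (-8.278) = 71.78 cm to the left of lens 2, so d_o2 = +71.78 cm.
Lens 2: 1/d_i2 = 1/f₂ − 1/d_o2 = 1/(11.0) − 1/(71.78) = 0.07698, so d_i2 = 13.0 cm.
The final image is real, 13.0 cm to the right of lens 2 (overall magnification ≈ -0.055).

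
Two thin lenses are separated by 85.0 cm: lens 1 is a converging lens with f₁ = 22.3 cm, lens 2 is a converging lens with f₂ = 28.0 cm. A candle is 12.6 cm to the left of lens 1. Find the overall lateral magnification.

m = -0.749

Lens 1: 1/d_i1 = 1/(22.3) − 1/(12.6) = -0.03452, so d_i1 = -28.97 cm; m₁ = −d_i1/d_o1 = +2.299.
d_o2 = 85.0 − (-28.97) = 114.0 cm.
Lens 2: 1/d_i2 = 1/(28.0) − 1/(114.0) = 0.02694, so d_i2 = 37.12 cm; m₂ = −d_i2/d_o2 = -0.3256.
m = m₁·m₂ = (+2.299)(-0.3256) = -0.749.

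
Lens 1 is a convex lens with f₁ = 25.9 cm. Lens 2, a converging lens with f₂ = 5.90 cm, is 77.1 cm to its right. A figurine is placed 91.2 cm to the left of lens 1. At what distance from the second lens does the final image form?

Lens 1: 1/d_i1 = 1/f₁ − 1/d_o1 = 1/(25.9) − 1/(91.2) = 0.02765, so d_i1 = 36.17 cm.
The intermediate image is 36.17 cm to the right of lens 1, which is 77.1 − (36.17) = 40.93 cm to the left of lens 2, so d_o2 = +40.93 cm.
Lens 2: 1/d_i2 = 1/f₂ − 1/d_o2 = 1/(5.90) − 1/(40.93) = 0.1451, so d_i2 = 6.89 cm.
The final image is real, 6.89 cm to the right of lens 2 (overall magnification ≈ 0.067).

6.89 cm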